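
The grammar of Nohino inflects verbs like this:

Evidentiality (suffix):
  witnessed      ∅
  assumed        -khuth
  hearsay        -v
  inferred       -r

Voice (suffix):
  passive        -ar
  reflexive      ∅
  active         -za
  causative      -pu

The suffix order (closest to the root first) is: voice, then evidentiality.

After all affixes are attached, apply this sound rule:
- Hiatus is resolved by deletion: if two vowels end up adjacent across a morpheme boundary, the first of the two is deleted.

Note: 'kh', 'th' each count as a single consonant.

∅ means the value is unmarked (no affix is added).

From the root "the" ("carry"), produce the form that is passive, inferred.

tharr

Attach voice passive -ar → thear.
Attach evidentiality inferred -r → thearr.
Apply vowel deletion: thearr → tharr.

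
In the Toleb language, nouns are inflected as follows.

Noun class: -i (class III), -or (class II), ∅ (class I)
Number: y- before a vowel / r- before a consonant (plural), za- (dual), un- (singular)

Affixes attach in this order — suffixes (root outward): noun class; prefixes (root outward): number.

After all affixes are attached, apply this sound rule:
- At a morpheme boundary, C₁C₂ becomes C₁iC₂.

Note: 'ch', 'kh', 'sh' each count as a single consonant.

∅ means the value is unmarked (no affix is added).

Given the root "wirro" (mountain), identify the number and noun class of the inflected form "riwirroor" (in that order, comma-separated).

Segment: r-wirro-or.
number: y/r- → plural.
noun class: -or → class II.

plural, class II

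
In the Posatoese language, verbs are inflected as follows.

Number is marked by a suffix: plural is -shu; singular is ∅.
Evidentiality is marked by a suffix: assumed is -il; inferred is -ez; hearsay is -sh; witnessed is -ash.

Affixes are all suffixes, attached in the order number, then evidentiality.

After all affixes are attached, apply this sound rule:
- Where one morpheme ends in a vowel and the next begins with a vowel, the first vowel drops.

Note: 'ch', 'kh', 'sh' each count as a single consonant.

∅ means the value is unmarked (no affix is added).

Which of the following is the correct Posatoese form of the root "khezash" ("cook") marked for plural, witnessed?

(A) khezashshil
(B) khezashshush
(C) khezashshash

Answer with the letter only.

C

Attach number plural -shu → khezashshu.
Attach evidentiality witnessed -ash → khezashshuash.
Apply vowel deletion: khezashshuash → khezashshash.
So the correct form is khezashshash, option (C).
(A) khezashshil is wrong: it uses assumed instead of witnessed for evidentiality.
(B) khezashshush is wrong: it uses hearsay instead of witnessed for evidentiality.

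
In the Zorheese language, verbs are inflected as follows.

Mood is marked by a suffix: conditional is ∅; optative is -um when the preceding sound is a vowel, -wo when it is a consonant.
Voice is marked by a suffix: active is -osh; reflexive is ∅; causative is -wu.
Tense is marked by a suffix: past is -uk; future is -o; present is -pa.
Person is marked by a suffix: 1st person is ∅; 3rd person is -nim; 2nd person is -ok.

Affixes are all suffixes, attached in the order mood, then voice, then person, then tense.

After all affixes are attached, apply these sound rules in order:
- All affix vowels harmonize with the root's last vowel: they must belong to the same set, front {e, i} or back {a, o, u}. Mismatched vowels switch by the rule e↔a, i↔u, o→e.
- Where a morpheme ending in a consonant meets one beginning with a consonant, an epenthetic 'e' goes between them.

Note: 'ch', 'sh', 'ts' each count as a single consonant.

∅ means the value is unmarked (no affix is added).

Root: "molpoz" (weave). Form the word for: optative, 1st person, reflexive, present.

Attach mood optative -wo (after consonant 'z') → molpozwo.
voice = reflexive: zero marking, form stays molpozwo.
person = 1st person: zero marking, form stays molpozwo.
Attach tense present -pa → molpozwopa.
Vowel harmony: no change.
Apply epenthesis: molpozwopa → molpozewopa.

molpozewopa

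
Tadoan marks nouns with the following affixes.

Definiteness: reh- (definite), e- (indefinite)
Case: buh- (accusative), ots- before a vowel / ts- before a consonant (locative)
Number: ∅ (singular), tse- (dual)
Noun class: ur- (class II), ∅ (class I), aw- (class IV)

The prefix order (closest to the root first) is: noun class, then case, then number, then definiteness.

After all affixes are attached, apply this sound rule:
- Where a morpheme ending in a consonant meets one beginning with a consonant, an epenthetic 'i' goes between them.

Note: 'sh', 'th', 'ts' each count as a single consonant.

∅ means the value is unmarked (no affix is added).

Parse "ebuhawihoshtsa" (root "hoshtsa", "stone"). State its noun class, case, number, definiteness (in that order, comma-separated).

Segment: e-buh-aw-hoshtsa.
noun class: aw- → class IV.
case: buh- → accusative.
number: ∅ → singular.
definiteness: e- → indefinite.

class IV, accusative, singular, indefinite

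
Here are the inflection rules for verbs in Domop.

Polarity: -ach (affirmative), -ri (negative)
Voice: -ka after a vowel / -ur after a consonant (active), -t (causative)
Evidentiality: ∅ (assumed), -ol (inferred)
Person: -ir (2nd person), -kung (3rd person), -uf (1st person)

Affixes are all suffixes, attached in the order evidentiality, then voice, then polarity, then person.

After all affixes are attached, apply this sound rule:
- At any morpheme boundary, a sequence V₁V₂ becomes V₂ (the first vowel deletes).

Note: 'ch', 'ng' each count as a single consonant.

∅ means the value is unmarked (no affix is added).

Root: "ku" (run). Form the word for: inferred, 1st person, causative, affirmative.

koltachuf

Attach evidentiality inferred -ol → kuol.
Attach voice causative -t → kuolt.
Attach polarity affirmative -ach → kuoltach.
Attach person 1st person -uf → kuoltachuf.
Apply vowel deletion: kuoltachuf → koltachuf.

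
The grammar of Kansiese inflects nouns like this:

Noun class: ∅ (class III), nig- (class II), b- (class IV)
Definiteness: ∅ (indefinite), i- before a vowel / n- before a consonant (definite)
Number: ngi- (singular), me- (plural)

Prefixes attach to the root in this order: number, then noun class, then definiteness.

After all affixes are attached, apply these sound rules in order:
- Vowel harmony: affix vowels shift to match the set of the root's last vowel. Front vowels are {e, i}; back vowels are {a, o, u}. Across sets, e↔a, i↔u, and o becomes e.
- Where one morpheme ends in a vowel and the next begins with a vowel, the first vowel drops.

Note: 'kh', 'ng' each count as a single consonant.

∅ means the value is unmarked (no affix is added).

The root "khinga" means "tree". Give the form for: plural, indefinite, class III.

makhinga

Attach number plural me- → mekhinga.
noun class = class III: zero marking, form stays mekhinga.
definiteness = indefinite: zero marking, form stays mekhinga.
Apply vowel harmony: mekhinga → makhinga.
Vowel deletion: no change.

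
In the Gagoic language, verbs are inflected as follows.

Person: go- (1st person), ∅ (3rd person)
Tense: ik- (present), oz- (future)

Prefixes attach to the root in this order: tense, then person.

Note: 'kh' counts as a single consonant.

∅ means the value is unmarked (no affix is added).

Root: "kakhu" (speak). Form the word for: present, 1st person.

goikkakhu

Attach tense present ik- → ikkakhu.
Attach person 1st person go- → goikkakhu.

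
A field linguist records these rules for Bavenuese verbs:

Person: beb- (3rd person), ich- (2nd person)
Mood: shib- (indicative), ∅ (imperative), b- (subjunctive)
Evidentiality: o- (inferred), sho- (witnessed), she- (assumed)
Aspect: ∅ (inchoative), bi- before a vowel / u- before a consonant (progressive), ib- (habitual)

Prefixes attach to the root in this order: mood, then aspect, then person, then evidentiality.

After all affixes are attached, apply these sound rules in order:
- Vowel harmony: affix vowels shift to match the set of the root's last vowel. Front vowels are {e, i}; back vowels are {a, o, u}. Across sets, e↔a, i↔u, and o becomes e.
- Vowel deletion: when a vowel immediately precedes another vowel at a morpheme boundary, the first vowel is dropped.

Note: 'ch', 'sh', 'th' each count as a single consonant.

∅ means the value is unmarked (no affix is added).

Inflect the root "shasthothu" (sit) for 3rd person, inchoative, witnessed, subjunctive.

shobabbshasthothu

Attach mood subjunctive b- → bshasthothu.
aspect = inchoative: zero marking, form stays bshasthothu.
Attach person 3rd person beb- → bebbshasthothu.
Attach evidentiality witnessed sho- → shobebbshasthothu.
Apply vowel harmony: shobebbshasthothu → shobabbshasthothu.
Vowel deletion: no change.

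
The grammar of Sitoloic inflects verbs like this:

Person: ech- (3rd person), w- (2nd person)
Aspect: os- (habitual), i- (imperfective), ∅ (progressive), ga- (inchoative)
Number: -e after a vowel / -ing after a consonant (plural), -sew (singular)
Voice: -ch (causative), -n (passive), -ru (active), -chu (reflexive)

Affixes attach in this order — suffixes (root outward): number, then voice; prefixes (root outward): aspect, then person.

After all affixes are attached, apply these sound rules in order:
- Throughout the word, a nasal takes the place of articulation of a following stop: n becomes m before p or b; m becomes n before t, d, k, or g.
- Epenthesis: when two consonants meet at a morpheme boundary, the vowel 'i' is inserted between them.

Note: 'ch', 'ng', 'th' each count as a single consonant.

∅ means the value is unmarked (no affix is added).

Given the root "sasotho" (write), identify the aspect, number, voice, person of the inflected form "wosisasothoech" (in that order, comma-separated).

habitual, plural, causative, 2nd person

Segment: w-os-sasotho-e-ch.
aspect: os- → habitual.
number: -e/ing → plural.
voice: -ch → causative.
person: w- → 2nd person.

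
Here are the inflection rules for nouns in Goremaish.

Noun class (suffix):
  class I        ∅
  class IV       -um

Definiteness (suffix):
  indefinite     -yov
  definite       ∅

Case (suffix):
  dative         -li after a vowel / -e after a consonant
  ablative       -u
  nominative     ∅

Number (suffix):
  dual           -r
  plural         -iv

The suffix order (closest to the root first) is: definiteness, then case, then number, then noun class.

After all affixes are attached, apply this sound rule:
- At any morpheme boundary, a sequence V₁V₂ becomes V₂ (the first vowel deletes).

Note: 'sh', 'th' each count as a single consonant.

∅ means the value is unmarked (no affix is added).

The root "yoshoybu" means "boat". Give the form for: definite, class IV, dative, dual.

definiteness = definite: zero marking, form stays yoshoybu.
Attach case dative -li (after vowel 'u') → yoshoybuli.
Attach number dual -r → yoshoybulir.
Attach noun class class IV -um → yoshoybulirum.
Vowel deletion: no change.

yoshoybulirum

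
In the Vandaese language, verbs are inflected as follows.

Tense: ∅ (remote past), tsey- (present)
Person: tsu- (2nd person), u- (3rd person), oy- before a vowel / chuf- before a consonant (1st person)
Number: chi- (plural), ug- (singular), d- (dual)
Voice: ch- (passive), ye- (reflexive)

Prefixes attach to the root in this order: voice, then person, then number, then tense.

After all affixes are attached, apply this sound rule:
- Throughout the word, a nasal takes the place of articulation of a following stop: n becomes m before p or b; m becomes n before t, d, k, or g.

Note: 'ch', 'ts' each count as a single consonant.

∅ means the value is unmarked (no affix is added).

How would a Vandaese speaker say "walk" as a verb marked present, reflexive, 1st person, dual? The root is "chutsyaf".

Attach voice reflexive ye- → yechutsyaf.
Attach person 1st person chuf- (before consonant 'y') → chufyechutsyaf.
Attach number dual d- → dchufyechutsyaf.
Attach tense present tsey- → tseydchufyechutsyaf.
Nasal assimilation: no change.

tseydchufyechutsyaf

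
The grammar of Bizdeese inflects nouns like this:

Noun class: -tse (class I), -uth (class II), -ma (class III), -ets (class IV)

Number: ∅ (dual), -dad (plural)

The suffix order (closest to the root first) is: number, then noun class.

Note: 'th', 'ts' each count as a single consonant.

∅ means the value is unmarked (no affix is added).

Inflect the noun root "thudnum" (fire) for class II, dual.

number = dual: zero marking, form stays thudnum.
Attach noun class class II -uth → thudnumuth.

thudnumuth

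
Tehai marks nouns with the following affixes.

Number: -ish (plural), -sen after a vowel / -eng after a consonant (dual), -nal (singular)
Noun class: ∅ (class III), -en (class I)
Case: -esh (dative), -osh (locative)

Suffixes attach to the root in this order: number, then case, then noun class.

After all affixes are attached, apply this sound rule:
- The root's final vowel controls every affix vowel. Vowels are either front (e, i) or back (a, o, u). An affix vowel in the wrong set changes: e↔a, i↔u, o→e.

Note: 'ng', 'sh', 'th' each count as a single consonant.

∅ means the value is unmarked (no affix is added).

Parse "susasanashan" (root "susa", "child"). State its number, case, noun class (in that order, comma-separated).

dual, dative, class I

Segment: susa-sen-esh-en.
number: -sen/eng → dual.
case: -esh → dative.
noun class: -en → class I.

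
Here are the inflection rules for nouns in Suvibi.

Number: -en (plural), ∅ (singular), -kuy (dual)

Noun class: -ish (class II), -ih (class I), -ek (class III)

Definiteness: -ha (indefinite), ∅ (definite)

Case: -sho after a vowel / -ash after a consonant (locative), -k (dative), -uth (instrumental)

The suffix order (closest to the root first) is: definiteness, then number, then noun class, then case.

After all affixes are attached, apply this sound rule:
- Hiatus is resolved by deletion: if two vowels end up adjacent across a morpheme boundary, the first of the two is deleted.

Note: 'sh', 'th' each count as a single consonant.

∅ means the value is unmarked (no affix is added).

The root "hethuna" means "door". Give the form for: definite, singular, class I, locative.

definiteness = definite: zero marking, form stays hethuna.
number = singular: zero marking, form stays hethuna.
Attach noun class class I -ih → hethunaih.
Attach case locative -ash (after consonant 'h') → hethunaihash.
Apply vowel deletion: hethunaihash → hethunihash.

hethunihash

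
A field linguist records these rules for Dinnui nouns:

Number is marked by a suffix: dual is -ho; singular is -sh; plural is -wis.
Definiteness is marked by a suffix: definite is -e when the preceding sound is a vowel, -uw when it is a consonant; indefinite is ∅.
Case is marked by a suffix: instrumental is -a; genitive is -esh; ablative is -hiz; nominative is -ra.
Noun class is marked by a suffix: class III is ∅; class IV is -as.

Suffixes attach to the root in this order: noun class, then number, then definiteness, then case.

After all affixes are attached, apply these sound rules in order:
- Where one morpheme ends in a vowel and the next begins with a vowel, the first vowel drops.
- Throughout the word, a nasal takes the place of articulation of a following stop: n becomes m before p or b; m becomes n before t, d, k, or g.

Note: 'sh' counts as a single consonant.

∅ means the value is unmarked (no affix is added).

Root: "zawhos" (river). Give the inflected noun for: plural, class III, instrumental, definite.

noun class = class III: zero marking, form stays zawhos.
Attach number plural -wis → zawhoswis.
Attach definiteness definite -uw (after consonant 's') → zawhoswisuw.
Attach case instrumental -a → zawhoswisuwa.
Vowel deletion: no change.
Nasal assimilation: no change.

zawhoswisuwa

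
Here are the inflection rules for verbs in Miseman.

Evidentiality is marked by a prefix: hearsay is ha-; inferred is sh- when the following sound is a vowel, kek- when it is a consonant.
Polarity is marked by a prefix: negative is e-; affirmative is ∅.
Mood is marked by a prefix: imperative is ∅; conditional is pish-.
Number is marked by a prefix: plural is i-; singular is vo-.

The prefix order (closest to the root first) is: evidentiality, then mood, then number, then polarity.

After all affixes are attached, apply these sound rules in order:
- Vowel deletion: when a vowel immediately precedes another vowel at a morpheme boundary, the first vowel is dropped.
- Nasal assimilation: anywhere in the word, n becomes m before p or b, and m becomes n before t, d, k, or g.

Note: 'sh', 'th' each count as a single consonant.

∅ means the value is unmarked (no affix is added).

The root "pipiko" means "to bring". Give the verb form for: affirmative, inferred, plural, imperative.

Attach evidentiality inferred kek- (before consonant 'p') → kekpipiko.
mood = imperative: zero marking, form stays kekpipiko.
Attach number plural i- → ikekpipiko.
polarity = affirmative: zero marking, form stays ikekpipiko.
Vowel deletion: no change.
Nasal assimilation: no change.

ikekpipiko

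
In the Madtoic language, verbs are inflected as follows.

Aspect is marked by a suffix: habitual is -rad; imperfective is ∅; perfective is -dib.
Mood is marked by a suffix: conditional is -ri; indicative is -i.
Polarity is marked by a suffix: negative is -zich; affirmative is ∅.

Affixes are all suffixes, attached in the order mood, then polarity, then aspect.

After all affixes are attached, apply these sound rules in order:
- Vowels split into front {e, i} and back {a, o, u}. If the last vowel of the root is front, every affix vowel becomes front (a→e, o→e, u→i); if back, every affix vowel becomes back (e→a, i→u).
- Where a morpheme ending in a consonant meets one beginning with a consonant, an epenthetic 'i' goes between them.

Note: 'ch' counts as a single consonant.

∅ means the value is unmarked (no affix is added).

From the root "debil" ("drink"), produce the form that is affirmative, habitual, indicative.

Attach mood indicative -i → debili.
polarity = affirmative: zero marking, form stays debili.
Attach aspect habitual -rad → debilirad.
Apply vowel harmony: debilirad → debilired.
Epenthesis: no change.

debilired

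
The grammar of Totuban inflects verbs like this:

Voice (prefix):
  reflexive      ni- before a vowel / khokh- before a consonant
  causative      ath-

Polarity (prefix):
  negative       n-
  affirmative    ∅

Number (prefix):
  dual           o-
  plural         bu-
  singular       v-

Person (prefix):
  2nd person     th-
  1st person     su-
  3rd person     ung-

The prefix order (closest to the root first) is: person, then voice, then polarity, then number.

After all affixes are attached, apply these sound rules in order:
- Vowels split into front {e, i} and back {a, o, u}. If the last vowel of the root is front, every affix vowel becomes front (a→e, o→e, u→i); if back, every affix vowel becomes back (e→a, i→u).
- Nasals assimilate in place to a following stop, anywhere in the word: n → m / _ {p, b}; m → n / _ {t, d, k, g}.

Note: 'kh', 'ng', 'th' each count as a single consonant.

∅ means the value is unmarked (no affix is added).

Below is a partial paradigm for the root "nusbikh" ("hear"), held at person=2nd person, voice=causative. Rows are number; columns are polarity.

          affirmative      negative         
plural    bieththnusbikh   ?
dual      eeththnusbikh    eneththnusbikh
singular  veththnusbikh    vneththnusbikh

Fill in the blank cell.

Attach person 2nd person th- → thnusbikh.
Attach voice causative ath- → aththnusbikh.
Attach polarity negative n- → naththnusbikh.
Attach number plural bu- → bunaththnusbikh.
Apply vowel harmony: bunaththnusbikh → bineththnusbikh.
Nasal assimilation: no change.

bineththnusbikh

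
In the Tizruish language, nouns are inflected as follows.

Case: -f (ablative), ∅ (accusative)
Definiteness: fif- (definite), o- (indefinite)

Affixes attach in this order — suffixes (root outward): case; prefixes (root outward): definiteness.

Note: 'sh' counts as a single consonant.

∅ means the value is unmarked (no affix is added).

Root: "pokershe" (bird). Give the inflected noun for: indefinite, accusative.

opokershe

Attach definiteness indefinite o- → opokershe.
case = accusative: zero marking, form stays opokershe.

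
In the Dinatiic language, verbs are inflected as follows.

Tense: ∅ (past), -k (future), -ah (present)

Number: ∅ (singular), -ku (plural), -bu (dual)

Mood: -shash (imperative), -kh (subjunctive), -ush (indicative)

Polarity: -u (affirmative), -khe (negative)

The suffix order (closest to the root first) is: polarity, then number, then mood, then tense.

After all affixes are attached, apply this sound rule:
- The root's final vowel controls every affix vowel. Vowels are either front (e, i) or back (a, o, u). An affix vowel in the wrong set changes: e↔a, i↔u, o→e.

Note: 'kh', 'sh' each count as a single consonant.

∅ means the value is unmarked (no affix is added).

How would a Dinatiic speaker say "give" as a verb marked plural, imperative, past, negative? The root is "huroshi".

Attach polarity negative -khe → huroshikhe.
Attach number plural -ku → huroshikheku.
Attach mood imperative -shash → huroshikhekushash.
tense = past: zero marking, form stays huroshikhekushash.
Apply vowel harmony: huroshikhekushash → huroshikhekishesh.

huroshikhekishesh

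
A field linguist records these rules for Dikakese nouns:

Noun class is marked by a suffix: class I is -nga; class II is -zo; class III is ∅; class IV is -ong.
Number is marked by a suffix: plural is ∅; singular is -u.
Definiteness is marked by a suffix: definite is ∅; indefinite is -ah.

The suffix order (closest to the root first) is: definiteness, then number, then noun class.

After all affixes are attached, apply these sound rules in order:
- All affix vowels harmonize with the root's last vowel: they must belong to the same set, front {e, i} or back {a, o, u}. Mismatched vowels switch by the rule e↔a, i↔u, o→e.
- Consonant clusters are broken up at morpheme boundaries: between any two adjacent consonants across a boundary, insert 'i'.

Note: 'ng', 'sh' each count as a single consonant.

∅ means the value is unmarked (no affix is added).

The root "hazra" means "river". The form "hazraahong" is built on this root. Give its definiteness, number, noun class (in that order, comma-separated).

Segment: hazra-ah-ong.
definiteness: -ah → indefinite.
number: ∅ → plural.
noun class: -ong → class IV.

indefinite, plural, class IV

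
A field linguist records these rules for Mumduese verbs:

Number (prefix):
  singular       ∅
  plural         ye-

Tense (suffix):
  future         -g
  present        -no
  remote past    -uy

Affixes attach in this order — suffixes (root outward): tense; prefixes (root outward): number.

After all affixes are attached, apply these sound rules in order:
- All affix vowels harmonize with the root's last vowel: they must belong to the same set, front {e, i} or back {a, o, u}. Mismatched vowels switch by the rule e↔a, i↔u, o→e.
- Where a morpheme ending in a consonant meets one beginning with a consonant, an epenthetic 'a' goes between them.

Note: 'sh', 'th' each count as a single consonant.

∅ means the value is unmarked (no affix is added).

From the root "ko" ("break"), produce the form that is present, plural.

yakono

Attach number plural ye- → yeko.
Attach tense present -no → yekono.
Apply vowel harmony: yekono → yakono.
Epenthesis: no change.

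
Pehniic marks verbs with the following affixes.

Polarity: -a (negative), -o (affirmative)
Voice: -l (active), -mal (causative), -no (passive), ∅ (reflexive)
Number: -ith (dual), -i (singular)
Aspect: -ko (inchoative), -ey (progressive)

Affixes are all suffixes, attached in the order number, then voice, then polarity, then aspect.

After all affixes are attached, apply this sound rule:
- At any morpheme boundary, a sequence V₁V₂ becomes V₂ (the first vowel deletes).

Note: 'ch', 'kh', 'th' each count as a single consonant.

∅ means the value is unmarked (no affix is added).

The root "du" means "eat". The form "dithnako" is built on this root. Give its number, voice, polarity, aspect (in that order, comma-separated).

dual, passive, negative, inchoative

Segment: du-ith-no-a-ko.
number: -ith → dual.
voice: -no → passive.
polarity: -a → negative.
aspect: -ko → inchoative.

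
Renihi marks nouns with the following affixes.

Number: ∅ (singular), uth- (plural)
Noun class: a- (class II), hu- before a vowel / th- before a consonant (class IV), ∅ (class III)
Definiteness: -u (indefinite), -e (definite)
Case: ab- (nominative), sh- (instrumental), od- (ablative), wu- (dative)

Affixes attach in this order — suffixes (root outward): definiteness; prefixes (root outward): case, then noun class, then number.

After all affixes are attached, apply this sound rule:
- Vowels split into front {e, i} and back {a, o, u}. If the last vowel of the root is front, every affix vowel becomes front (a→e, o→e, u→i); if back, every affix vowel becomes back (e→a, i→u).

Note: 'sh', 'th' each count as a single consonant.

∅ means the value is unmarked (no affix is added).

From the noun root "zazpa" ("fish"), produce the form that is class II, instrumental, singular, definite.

ashzazpaa

Attach case instrumental sh- → shzazpa.
Attach noun class class II a- → ashzazpa.
number = singular: zero marking, form stays ashzazpa.
Attach definiteness definite -e → ashzazpae.
Apply vowel harmony: ashzazpae → ashzazpaa.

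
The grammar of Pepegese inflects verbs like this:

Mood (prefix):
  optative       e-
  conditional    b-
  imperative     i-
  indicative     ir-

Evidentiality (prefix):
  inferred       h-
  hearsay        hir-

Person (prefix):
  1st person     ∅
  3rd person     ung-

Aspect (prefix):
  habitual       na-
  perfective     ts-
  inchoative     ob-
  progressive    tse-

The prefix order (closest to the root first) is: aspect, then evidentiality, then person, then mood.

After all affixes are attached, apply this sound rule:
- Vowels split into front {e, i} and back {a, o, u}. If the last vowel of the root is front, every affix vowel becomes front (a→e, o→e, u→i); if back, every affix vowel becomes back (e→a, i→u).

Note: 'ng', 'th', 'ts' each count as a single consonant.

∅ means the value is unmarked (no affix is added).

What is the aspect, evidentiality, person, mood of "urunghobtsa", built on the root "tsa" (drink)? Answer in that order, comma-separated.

inchoative, inferred, 3rd person, indicative

Segment: ir-ung-h-ob-tsa.
aspect: ob- → inchoative.
evidentiality: h- → inferred.
person: ung- → 3rd person.
mood: ir- → indicative.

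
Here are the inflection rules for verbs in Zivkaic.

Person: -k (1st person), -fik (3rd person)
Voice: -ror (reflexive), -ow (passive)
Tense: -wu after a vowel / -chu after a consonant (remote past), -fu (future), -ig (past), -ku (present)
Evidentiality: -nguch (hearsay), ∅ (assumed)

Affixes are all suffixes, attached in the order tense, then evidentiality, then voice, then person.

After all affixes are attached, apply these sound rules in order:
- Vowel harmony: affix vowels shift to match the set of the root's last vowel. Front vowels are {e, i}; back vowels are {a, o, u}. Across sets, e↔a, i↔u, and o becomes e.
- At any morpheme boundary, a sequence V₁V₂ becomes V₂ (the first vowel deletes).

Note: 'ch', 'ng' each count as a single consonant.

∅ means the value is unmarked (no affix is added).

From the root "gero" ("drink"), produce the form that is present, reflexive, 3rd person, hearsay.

gerokunguchrorfuk

Attach tense present -ku → geroku.
Attach evidentiality hearsay -nguch → gerokunguch.
Attach voice reflexive -ror → gerokunguchror.
Attach person 3rd person -fik → gerokunguchrorfik.
Apply vowel harmony: gerokunguchrorfik → gerokunguchrorfuk.
Vowel deletion: no change.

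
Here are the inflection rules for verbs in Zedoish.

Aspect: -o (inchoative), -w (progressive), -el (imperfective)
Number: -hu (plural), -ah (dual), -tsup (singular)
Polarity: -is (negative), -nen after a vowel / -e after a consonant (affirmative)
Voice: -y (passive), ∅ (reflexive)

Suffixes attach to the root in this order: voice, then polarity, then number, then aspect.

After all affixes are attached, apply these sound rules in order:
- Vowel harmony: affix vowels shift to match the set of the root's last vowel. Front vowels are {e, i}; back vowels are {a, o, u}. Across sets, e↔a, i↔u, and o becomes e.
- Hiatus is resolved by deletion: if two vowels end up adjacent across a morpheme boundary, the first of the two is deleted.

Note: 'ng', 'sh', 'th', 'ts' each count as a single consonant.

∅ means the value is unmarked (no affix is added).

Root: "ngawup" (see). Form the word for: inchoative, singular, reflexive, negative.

voice = reflexive: zero marking, form stays ngawup.
Attach polarity negative -is → ngawupis.
Attach number singular -tsup → ngawupistsup.
Attach aspect inchoative -o → ngawupistsupo.
Apply vowel harmony: ngawupistsupo → ngawupustsupo.
Vowel deletion: no change.

ngawupustsupo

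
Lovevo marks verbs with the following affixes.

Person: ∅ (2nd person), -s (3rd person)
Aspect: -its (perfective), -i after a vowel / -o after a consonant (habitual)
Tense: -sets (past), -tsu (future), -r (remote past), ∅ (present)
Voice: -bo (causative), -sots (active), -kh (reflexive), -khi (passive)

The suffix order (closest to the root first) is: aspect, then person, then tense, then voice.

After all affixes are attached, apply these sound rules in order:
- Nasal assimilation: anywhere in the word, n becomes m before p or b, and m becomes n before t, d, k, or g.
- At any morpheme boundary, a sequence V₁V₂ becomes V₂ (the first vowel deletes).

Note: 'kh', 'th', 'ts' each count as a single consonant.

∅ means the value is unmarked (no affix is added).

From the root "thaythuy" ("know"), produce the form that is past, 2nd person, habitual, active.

Attach aspect habitual -o (after consonant 'y') → thaythuyo.
person = 2nd person: zero marking, form stays thaythuyo.
Attach tense past -sets → thaythuyosets.
Attach voice active -sots → thaythuyosetssots.
Nasal assimilation: no change.
Vowel deletion: no change.

thaythuyosetssots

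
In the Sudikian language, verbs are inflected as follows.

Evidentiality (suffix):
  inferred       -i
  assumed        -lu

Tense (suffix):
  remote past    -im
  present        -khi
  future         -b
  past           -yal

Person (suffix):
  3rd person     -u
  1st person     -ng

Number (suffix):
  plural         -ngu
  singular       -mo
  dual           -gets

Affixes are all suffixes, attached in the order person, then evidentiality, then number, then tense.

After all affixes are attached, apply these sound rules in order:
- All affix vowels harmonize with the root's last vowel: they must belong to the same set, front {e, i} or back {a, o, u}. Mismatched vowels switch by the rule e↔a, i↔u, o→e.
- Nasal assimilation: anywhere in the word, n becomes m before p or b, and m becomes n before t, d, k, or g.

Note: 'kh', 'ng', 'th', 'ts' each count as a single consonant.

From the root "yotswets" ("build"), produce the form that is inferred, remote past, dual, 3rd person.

yotswetsiigetsim

Attach person 3rd person -u → yotswetsu.
Attach evidentiality inferred -i → yotswetsui.
Attach number dual -gets → yotswetsuigets.
Attach tense remote past -im → yotswetsuigetsim.
Apply vowel harmony: yotswetsuigetsim → yotswetsiigetsim.
Nasal assimilation: no change.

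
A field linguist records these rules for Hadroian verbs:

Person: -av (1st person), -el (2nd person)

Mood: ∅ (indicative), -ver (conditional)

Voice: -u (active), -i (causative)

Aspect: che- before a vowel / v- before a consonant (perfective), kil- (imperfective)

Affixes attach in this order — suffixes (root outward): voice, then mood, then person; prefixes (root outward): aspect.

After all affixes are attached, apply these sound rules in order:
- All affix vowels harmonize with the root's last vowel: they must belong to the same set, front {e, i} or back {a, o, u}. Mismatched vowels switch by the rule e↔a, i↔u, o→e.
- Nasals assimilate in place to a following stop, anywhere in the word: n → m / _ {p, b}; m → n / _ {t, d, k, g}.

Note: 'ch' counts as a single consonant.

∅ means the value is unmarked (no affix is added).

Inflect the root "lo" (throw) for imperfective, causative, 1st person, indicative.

kullouav

Attach voice causative -i → loi.
mood = indicative: zero marking, form stays loi.
Attach aspect imperfective kil- → killoi.
Attach person 1st person -av → killoiav.
Apply vowel harmony: killoiav → kullouav.
Nasal assimilation: no change.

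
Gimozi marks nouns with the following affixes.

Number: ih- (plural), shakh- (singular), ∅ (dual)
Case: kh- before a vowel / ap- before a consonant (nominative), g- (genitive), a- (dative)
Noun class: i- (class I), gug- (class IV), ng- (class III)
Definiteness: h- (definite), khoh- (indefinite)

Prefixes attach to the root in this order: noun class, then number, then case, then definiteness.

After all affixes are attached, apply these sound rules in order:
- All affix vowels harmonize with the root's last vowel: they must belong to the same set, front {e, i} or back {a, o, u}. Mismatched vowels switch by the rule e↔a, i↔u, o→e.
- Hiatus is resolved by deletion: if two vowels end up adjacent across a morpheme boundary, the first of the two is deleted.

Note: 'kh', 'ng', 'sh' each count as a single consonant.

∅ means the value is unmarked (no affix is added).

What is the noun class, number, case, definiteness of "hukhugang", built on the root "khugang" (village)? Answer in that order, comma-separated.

class I, dual, dative, definite

Segment: h-a-i-khugang.
noun class: i- → class I.
number: ∅ → dual.
case: a- → dative.
definiteness: h- → definite.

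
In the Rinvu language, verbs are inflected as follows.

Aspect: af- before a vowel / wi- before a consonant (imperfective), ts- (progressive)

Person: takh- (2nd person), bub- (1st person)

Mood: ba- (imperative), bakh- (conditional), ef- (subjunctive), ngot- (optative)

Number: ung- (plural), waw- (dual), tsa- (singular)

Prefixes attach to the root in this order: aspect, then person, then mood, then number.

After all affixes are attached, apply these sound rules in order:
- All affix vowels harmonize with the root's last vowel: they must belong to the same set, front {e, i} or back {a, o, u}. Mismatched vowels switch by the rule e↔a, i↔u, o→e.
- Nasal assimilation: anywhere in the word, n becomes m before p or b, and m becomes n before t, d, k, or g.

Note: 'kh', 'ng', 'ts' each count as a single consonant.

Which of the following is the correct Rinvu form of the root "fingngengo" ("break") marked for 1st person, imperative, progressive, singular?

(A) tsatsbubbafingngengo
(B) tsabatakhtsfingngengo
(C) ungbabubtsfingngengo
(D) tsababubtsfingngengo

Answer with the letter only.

Attach aspect progressive ts- → tsfingngengo.
Attach person 1st person bub- → bubtsfingngengo.
Attach mood imperative ba- → babubtsfingngengo.
Attach number singular tsa- → tsababubtsfingngengo.
Vowel harmony: no change.
Nasal assimilation: no change.
So the correct form is tsababubtsfingngengo, option (D).
(B) tsabatakhtsfingngengo is wrong: it uses 2nd person instead of 1st person for person.
(A) tsatsbubbafingngengo is wrong: it has the affixes in the wrong order.
(C) ungbabubtsfingngengo is wrong: it uses plural instead of singular for number.

D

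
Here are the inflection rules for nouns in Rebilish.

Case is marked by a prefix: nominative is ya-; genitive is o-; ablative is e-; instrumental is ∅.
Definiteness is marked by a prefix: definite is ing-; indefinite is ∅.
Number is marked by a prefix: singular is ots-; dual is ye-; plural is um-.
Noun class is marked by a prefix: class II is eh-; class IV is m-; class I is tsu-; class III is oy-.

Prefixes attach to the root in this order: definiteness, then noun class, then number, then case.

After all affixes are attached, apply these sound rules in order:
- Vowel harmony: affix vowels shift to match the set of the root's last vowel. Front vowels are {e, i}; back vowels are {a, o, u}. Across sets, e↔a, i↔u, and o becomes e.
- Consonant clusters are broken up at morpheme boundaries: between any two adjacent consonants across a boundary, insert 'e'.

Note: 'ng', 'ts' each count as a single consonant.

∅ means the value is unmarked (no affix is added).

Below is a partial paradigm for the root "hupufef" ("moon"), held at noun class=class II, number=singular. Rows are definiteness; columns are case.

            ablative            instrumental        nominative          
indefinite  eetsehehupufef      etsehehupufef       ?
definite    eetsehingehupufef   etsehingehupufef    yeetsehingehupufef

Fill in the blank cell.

definiteness = indefinite: zero marking, form stays hupufef.
Attach noun class class II eh- → ehhupufef.
Attach number singular ots- → otsehhupufef.
Attach case nominative ya- → yaotsehhupufef.
Apply vowel harmony: yaotsehhupufef → yeetsehhupufef.
Apply epenthesis: yeetsehhupufef → yeetsehehupufef.

yeetsehehupufef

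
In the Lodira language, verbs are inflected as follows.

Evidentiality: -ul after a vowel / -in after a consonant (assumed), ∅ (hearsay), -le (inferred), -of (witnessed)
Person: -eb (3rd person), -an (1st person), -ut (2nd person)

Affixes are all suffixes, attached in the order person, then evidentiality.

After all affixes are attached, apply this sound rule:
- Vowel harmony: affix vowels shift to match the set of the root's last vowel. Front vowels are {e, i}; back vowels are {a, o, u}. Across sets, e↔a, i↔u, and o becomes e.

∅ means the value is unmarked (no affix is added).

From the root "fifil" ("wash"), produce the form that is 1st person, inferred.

fifilenle

Attach person 1st person -an → fifilan.
Attach evidentiality inferred -le → fifilanle.
Apply vowel harmony: fifilanle → fifilenle.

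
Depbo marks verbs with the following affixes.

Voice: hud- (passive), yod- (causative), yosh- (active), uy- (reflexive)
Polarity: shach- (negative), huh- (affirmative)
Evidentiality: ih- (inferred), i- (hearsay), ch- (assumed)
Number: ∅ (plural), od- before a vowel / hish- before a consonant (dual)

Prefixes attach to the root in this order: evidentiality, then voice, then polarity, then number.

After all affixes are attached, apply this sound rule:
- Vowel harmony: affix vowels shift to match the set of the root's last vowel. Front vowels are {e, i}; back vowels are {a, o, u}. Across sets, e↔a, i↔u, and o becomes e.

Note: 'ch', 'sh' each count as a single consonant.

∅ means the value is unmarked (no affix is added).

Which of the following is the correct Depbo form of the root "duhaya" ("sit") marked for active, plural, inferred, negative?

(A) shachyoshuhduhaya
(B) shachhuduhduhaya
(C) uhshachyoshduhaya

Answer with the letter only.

A

Attach evidentiality inferred ih- → ihduhaya.
Attach voice active yosh- → yoshihduhaya.
Attach polarity negative shach- → shachyoshihduhaya.
number = plural: zero marking, form stays shachyoshihduhaya.
Apply vowel harmony: shachyoshihduhaya → shachyoshuhduhaya.
So the correct form is shachyoshuhduhaya, option (A).
(B) shachhuduhduhaya is wrong: it uses passive instead of active for voice.
(C) uhshachyoshduhaya is wrong: it has the affixes in the wrong order.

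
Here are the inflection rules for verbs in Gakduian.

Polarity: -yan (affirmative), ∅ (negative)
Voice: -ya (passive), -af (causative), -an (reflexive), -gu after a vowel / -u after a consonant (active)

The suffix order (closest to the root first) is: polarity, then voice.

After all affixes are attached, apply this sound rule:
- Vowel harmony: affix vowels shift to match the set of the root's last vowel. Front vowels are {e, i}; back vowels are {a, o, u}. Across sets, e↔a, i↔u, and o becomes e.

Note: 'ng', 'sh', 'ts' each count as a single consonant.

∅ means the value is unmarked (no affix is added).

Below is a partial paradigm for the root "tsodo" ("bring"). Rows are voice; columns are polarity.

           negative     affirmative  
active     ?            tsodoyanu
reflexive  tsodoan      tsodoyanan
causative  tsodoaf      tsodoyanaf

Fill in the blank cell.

polarity = negative: zero marking, form stays tsodo.
Attach voice active -gu (after vowel 'o') → tsodogu.
Vowel harmony: no change.

tsodogu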